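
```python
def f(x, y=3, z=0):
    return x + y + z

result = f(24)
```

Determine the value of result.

Step 1: f(24) uses defaults y = 3, z = 0.
Step 2: Returns 24 + 3 + 0 = 27.
Step 3: result = 27

The answer is 27.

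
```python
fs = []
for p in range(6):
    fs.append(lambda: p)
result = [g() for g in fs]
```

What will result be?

Step 1: All 6 lambdas share the same variable p.
Step 2: After the loop, p = 5.
Step 3: Each call returns 5. result = [5, 5, 5, 5, 5, 5]

The answer is [5, 5, 5, 5, 5, 5].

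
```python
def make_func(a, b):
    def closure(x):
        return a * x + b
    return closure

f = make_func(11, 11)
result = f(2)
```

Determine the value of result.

Step 1: make_func(11, 11) captures a = 11, b = 11.
Step 2: f(2) computes 11 * 2 + 11 = 33.
Step 3: result = 33

The answer is 33.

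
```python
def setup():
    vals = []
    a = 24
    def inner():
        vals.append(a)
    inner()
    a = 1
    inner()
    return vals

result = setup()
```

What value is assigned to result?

Step 1: a = 24. inner() appends current a to vals.
Step 2: First inner(): appends 24. Then a = 1.
Step 3: Second inner(): appends 1 (closure sees updated a). result = [24, 1]

The answer is [24, 1].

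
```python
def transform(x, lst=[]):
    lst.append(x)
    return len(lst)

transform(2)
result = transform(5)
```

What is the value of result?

Step 1: Mutable default list persists between calls.
Step 2: First call: lst = [2], len = 1. Second call: lst = [2, 5], len = 2.
Step 3: result = 2

The answer is 2.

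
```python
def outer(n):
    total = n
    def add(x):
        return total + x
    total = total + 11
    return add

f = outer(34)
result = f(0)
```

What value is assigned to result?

Step 1: outer(34) sets total = 34, then total = 34 + 11 = 45.
Step 2: Closures capture by reference, so add sees total = 45.
Step 3: f(0) returns 45 + 0 = 45

The answer is 45.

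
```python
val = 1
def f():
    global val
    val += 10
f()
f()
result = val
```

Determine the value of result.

Step 1: val = 1.
Step 2: First f(): val = 1 + 10 = 11.
Step 3: Second f(): val = 11 + 10 = 21. result = 21

The answer is 21.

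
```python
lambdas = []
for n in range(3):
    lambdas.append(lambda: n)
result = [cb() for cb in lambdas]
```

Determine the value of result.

Step 1: All 3 lambdas share the same variable n.
Step 2: After the loop, n = 2.
Step 3: Each call returns 2. result = [2, 2, 2]

The answer is [2, 2, 2].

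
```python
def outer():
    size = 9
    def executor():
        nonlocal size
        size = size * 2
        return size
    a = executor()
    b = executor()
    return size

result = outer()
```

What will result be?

Step 1: size starts at 9.
Step 2: First executor(): size = 9 * 2 = 18.
Step 3: Second executor(): size = 18 * 2 = 36.
Step 4: result = 36

The answer is 36.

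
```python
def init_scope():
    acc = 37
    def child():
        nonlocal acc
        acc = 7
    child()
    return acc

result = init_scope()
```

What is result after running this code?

Step 1: init_scope() sets acc = 37.
Step 2: child() uses nonlocal to reassign acc = 7.
Step 3: result = 7

The answer is 7.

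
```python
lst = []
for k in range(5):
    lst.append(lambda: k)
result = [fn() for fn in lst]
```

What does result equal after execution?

Step 1: All 5 lambdas share the same variable k.
Step 2: After the loop, k = 4.
Step 3: Each call returns 4. result = [4, 4, 4, 4, 4]

The answer is [4, 4, 4, 4, 4].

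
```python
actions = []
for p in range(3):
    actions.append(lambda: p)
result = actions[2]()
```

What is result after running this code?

Step 1: The loop creates 3 lambdas, all referencing the same variable p.
Step 2: After the loop, p = 2 (final value).
Step 3: actions[2]() looks up p at call time and finds 2. This is the late binding gotcha. result = 2

The answer is 2.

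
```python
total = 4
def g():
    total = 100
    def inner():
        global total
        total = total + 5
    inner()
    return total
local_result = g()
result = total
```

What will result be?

Step 1: Global total = 4. g() creates local total = 100.
Step 2: inner() declares global total and adds 5: global total = 4 + 5 = 9.
Step 3: g() returns its local total = 100 (unaffected by inner).
Step 4: result = global total = 9

The answer is 9.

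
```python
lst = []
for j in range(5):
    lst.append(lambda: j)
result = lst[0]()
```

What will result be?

Step 1: The loop creates 5 lambdas, all referencing the same variable j.
Step 2: After the loop, j = 4 (final value).
Step 3: lst[0]() looks up j at call time and finds 4. This is the late binding gotcha. result = 4

The answer is 4.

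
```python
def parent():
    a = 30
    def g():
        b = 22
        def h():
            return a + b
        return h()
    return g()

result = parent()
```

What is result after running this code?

Step 1: parent() defines a = 30. g() defines b = 22.
Step 2: h() accesses both from enclosing scopes: a = 30, b = 22.
Step 3: result = 30 + 22 = 52

The answer is 52.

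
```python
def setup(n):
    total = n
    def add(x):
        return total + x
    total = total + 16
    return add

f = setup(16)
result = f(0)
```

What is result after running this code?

Step 1: setup(16) sets total = 16, then total = 16 + 16 = 32.
Step 2: Closures capture by reference, so add sees total = 32.
Step 3: f(0) returns 32 + 0 = 32

The answer is 32.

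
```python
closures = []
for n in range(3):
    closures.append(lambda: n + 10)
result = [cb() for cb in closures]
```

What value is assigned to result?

Step 1: All lambdas capture n by reference. After the loop, n = 2.
Step 2: Each call returns 2 + 10 = 12.
Step 3: result = [12, 12, 12]

The answer is [12, 12, 12].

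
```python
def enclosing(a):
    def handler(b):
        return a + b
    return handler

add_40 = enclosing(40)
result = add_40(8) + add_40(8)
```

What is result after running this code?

Step 1: add_40 captures a = 40.
Step 2: add_40(8) = 40 + 8 = 48, called twice.
Step 3: result = 48 + 48 = 96

The answer is 96.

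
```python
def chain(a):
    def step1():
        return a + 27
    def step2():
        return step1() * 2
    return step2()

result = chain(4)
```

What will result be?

Step 1: chain(4) captures a = 4.
Step 2: step2() calls step1() which returns 4 + 27 = 31.
Step 3: step2() returns 31 * 2 = 62

The answer is 62.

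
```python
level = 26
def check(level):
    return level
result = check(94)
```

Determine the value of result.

Step 1: Global level = 26.
Step 2: check(94) takes parameter level = 94, which shadows the global.
Step 3: result = 94

The answer is 94.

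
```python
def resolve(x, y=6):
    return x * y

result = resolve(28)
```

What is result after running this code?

Step 1: resolve(28) uses default y = 6.
Step 2: Returns 28 * 6 = 168.
Step 3: result = 168

The answer is 168.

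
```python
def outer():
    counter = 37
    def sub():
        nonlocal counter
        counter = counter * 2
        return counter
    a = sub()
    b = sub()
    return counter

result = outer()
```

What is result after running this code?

Step 1: counter starts at 37.
Step 2: First sub(): counter = 37 * 2 = 74.
Step 3: Second sub(): counter = 74 * 2 = 148.
Step 4: result = 148

The answer is 148.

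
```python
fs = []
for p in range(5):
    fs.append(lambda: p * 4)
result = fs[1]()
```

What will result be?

Step 1: All lambdas reference the same variable p (late binding).
Step 2: After the loop, p = 4. Every lambda returns p * 4.
Step 3: fs[1]() = 4 * 4 = 16

The answer is 16.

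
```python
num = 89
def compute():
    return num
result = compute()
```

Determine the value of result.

Step 1: num = 89 is defined in the global scope.
Step 2: compute() looks up num. No local num exists, so Python checks the global scope via LEGB rule and finds num = 89.
Step 3: result = 89

The answer is 89.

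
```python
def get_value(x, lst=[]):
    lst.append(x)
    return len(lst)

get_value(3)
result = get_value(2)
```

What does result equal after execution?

Step 1: Mutable default list persists between calls.
Step 2: First call: lst = [3], len = 1. Second call: lst = [3, 2], len = 2.
Step 3: result = 2

The answer is 2.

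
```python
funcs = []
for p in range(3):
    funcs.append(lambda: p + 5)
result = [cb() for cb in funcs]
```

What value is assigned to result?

Step 1: All lambdas capture p by reference. After the loop, p = 2.
Step 2: Each call returns 2 + 5 = 7.
Step 3: result = [7, 7, 7]

The answer is [7, 7, 7].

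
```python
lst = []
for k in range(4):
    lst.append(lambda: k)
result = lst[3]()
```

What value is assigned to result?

Step 1: The loop creates 4 lambdas, all referencing the same variable k.
Step 2: After the loop, k = 3 (final value).
Step 3: lst[3]() looks up k at call time and finds 3. This is the late binding gotcha. result = 3

The answer is 3.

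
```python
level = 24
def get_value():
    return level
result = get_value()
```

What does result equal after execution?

Step 1: level = 24 is defined in the global scope.
Step 2: get_value() looks up level. No local level exists, so Python checks the global scope via LEGB rule and finds level = 24.
Step 3: result = 24

The answer is 24.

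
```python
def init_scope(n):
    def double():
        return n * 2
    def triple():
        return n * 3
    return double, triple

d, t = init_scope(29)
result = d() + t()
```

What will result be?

Step 1: Both closures capture the same n = 29.
Step 2: d() = 29 * 2 = 58, t() = 29 * 3 = 87.
Step 3: result = 58 + 87 = 145

The answer is 145.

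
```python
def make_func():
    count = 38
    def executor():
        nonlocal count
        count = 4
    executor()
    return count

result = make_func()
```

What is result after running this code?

Step 1: make_func() sets count = 38.
Step 2: executor() uses nonlocal to reassign count = 4.
Step 3: result = 4

The answer is 4.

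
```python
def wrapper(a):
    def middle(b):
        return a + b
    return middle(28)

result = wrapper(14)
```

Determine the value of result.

Step 1: wrapper(14) passes a = 14.
Step 2: middle(28) has b = 28, reads a = 14 from enclosing.
Step 3: result = 14 + 28 = 42

The answer is 42.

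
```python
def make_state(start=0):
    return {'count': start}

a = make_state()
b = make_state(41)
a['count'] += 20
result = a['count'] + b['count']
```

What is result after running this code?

Step 1: make_state() returns a new dict each call (immutable default 0).
Step 2: a = {'count': 0}, b = {'count': 41}.
Step 3: a['count'] += 20 = 20. result = 20 + 41 = 61

The answer is 61.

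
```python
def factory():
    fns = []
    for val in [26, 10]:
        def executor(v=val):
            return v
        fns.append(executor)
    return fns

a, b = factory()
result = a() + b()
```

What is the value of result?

Step 1: Default argument v=val captures val at each iteration.
Step 2: a() returns 26 (captured at first iteration), b() returns 10 (captured at second).
Step 3: result = 26 + 10 = 36

The answer is 36.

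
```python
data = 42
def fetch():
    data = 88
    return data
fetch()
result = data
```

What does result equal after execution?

Step 1: data = 42 globally.
Step 2: fetch() creates a LOCAL data = 88 (no global keyword!).
Step 3: The global data is unchanged. result = 42

The answer is 42.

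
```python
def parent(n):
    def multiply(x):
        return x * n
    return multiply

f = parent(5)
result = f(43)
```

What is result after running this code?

Step 1: parent(5) returns multiply closure with n = 5.
Step 2: f(43) computes 43 * 5 = 215.
Step 3: result = 215

The answer is 215.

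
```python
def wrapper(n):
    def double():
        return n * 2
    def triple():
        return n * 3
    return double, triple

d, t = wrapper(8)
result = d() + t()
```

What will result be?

Step 1: Both closures capture the same n = 8.
Step 2: d() = 8 * 2 = 16, t() = 8 * 3 = 24.
Step 3: result = 16 + 24 = 40

The answer is 40.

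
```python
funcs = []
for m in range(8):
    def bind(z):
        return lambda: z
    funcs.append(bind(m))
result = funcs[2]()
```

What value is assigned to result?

Step 1: bind(m) creates a new scope capturing z = m at call time.
Step 2: funcs[2] = bind(2), so its lambda captures z = 2.
Step 3: result = 2 (closure factory fixes late binding)

The answer is 2.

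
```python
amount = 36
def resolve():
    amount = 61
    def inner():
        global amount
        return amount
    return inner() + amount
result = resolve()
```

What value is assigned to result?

Step 1: Global amount = 36. resolve() shadows with local amount = 61.
Step 2: inner() uses global keyword, so inner() returns global amount = 36.
Step 3: resolve() returns 36 + 61 = 97

The answer is 97.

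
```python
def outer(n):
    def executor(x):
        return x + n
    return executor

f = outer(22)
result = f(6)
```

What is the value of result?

Step 1: outer(22) creates a closure that captures n = 22.
Step 2: f(6) calls the closure with x = 6, returning 6 + 22 = 28.
Step 3: result = 28

The answer is 28.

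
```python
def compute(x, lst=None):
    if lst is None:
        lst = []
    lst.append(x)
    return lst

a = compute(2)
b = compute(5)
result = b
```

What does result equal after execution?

Step 1: None default with guard creates a NEW list each call.
Step 2: a = [2] (fresh list). b = [5] (another fresh list).
Step 3: result = [5] (this is the fix for mutable default)

The answer is [5].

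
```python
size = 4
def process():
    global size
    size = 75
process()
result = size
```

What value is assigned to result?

Step 1: size = 4 globally.
Step 2: process() declares global size and sets it to 75.
Step 3: After process(), global size = 75. result = 75

The answer is 75.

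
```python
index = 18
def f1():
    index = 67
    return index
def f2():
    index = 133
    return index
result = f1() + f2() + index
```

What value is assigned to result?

Step 1: Each function shadows global index with its own local.
Step 2: f1() returns 67, f2() returns 133.
Step 3: Global index = 18 is unchanged. result = 67 + 133 + 18 = 218

The answer is 218.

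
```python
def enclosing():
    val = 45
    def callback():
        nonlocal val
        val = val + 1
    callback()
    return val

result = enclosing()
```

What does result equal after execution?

Step 1: enclosing() sets val = 45.
Step 2: callback() uses nonlocal to modify val in enclosing's scope: val = 45 + 1 = 46.
Step 3: enclosing() returns the modified val = 46

The answer is 46.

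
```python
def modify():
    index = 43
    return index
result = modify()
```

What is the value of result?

Step 1: modify() defines index = 43 in its local scope.
Step 2: return index finds the local variable index = 43.
Step 3: result = 43

The answer is 43.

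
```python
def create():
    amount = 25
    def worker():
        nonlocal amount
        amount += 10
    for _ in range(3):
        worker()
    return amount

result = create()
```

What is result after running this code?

Step 1: amount = 25.
Step 2: worker() is called 3 times in a loop, each adding 10 via nonlocal.
Step 3: amount = 25 + 10 * 3 = 55

The answer is 55.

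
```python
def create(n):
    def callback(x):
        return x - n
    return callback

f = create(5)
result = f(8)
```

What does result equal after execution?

Step 1: create(5) creates a closure capturing n = 5.
Step 2: f(8) computes 8 - 5 = 3.
Step 3: result = 3

The answer is 3.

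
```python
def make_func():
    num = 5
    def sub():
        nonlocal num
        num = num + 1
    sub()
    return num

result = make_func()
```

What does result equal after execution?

Step 1: make_func() sets num = 5.
Step 2: sub() uses nonlocal to modify num in make_func's scope: num = 5 + 1 = 6.
Step 3: make_func() returns the modified num = 6

The answer is 6.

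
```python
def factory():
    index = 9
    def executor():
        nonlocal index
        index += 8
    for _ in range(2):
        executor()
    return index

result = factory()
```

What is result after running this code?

Step 1: index = 9.
Step 2: executor() is called 2 times in a loop, each adding 8 via nonlocal.
Step 3: index = 9 + 8 * 2 = 25

The answer is 25.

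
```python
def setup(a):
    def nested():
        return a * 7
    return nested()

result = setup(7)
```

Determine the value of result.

Step 1: setup(7) binds parameter a = 7.
Step 2: nested() accesses a = 7 from enclosing scope.
Step 3: result = 7 * 7 = 49

The answer is 49.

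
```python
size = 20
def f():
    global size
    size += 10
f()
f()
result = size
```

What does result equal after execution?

Step 1: size = 20.
Step 2: First f(): size = 20 + 10 = 30.
Step 3: Second f(): size = 30 + 10 = 40. result = 40

The answer is 40.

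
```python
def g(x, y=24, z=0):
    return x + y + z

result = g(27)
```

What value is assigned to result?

Step 1: g(27) uses defaults y = 24, z = 0.
Step 2: Returns 27 + 24 + 0 = 51.
Step 3: result = 51

The answer is 51.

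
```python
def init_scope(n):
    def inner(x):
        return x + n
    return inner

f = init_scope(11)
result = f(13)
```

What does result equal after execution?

Step 1: init_scope(11) creates a closure that captures n = 11.
Step 2: f(13) calls the closure with x = 13, returning 13 + 11 = 24.
Step 3: result = 24

The answer is 24.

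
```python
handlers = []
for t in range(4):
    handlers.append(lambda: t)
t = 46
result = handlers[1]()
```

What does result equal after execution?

Step 1: Lambdas capture the variable t by reference, not by value.
Step 2: After the loop, t is reassigned to 46.
Step 3: handlers[1]() looks up the current t = 46. result = 46

The answer is 46.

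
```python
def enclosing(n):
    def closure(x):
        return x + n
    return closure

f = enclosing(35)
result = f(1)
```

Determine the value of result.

Step 1: enclosing(35) creates a closure that captures n = 35.
Step 2: f(1) calls the closure with x = 1, returning 1 + 35 = 36.
Step 3: result = 36

The answer is 36.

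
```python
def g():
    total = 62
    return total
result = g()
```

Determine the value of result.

Step 1: g() defines total = 62 in its local scope.
Step 2: return total finds the local variable total = 62.
Step 3: result = 62

The answer is 62.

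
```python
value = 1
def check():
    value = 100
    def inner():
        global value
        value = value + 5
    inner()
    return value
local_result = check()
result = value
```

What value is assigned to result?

Step 1: Global value = 1. check() creates local value = 100.
Step 2: inner() declares global value and adds 5: global value = 1 + 5 = 6.
Step 3: check() returns its local value = 100 (unaffected by inner).
Step 4: result = global value = 6

The answer is 6.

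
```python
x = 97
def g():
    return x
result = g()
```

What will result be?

Step 1: x = 97 is defined in the global scope.
Step 2: g() looks up x. No local x exists, so Python checks the global scope via LEGB rule and finds x = 97.
Step 3: result = 97

The answer is 97.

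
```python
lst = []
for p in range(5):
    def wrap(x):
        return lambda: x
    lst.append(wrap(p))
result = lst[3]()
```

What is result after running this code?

Step 1: wrap(p) creates a new scope capturing x = p at call time.
Step 2: lst[3] = wrap(3), so its lambda captures x = 3.
Step 3: result = 3 (closure factory fixes late binding)

The answer is 3.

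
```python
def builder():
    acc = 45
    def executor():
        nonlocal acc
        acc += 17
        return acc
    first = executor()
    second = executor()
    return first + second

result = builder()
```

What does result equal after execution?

Step 1: acc starts at 45.
Step 2: First call: acc = 45 + 17 = 62, returns 62.
Step 3: Second call: acc = 62 + 17 = 79, returns 79.
Step 4: result = 62 + 79 = 141

The answer is 141.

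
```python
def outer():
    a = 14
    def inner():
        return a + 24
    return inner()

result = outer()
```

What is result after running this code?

Step 1: outer() defines a = 14.
Step 2: inner() reads a = 14 from enclosing scope, returns 14 + 24 = 38.
Step 3: result = 38

The answer is 38.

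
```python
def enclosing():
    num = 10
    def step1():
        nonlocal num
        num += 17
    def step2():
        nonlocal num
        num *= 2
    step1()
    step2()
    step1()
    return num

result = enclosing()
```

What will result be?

Step 1: num = 10.
Step 2: step1(): num = 10 + 17 = 27.
Step 3: step2(): num = 27 * 2 = 54.
Step 4: step1(): num = 54 + 17 = 71. result = 71

The answer is 71.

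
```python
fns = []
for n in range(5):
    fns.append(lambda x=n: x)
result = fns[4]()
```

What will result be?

Step 1: Default argument x=n captures n's value at each iteration.
Step 2: fns[4] captured x = 4 when n was 4.
Step 3: result = 4

The answer is 4.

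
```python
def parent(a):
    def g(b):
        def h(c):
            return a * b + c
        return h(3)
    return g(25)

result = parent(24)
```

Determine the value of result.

Step 1: a = 24, b = 25, c = 3.
Step 2: h() computes a * b + c = 24 * 25 + 3 = 603.
Step 3: result = 603

The answer is 603.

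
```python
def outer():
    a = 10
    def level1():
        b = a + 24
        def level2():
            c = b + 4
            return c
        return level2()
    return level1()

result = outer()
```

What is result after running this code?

Step 1: a = 10. b = a + 24 = 34.
Step 2: c = b + 4 = 34 + 4 = 38.
Step 3: result = 38

The answer is 38.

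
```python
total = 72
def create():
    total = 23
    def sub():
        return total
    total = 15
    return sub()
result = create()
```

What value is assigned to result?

Step 1: create() sets total = 23, then later total = 15.
Step 2: sub() is called after total is reassigned to 15. Closures capture variables by reference, not by value.
Step 3: result = 15

The answer is 15.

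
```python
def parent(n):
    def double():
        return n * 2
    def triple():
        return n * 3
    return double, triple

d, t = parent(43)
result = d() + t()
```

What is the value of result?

Step 1: Both closures capture the same n = 43.
Step 2: d() = 43 * 2 = 86, t() = 43 * 3 = 129.
Step 3: result = 86 + 129 = 215

The answer is 215.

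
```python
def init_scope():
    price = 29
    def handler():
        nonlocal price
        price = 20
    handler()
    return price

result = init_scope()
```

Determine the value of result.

Step 1: init_scope() sets price = 29.
Step 2: handler() uses nonlocal to reassign price = 20.
Step 3: result = 20

The answer is 20.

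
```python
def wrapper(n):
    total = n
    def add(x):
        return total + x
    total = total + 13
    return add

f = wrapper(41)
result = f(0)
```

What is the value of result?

Step 1: wrapper(41) sets total = 41, then total = 41 + 13 = 54.
Step 2: Closures capture by reference, so add sees total = 54.
Step 3: f(0) returns 54 + 0 = 54

The answer is 54.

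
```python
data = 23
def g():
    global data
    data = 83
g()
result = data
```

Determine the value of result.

Step 1: data = 23 globally.
Step 2: g() declares global data and sets it to 83.
Step 3: After g(), global data = 83. result = 83

The answer is 83.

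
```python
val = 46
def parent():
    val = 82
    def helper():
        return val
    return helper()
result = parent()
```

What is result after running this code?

Step 1: val = 46 globally, but parent() defines val = 82 locally.
Step 2: helper() looks up val. Not in local scope, so checks enclosing scope (parent) and finds val = 82.
Step 3: result = 82

The answer is 82.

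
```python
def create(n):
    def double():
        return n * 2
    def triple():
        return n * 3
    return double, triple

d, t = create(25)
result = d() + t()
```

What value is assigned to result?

Step 1: Both closures capture the same n = 25.
Step 2: d() = 25 * 2 = 50, t() = 25 * 3 = 75.
Step 3: result = 50 + 75 = 125

The answer is 125.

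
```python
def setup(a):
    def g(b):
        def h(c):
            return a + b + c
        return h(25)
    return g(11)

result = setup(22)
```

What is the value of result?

Step 1: a = 22, b = 11, c = 25 across three nested scopes.
Step 2: h() accesses all three via LEGB rule.
Step 3: result = 22 + 11 + 25 = 58

The answer is 58.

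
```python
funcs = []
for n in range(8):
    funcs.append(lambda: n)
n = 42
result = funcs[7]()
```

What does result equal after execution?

Step 1: Lambdas capture the variable n by reference, not by value.
Step 2: After the loop, n is reassigned to 42.
Step 3: funcs[7]() looks up the current n = 42. result = 42

The answer is 42.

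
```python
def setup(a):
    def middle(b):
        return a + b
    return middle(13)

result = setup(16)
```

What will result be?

Step 1: setup(16) passes a = 16.
Step 2: middle(13) has b = 13, reads a = 16 from enclosing.
Step 3: result = 16 + 13 = 29

The answer is 29.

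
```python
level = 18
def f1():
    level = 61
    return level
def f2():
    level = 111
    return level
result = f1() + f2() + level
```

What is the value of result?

Step 1: Each function shadows global level with its own local.
Step 2: f1() returns 61, f2() returns 111.
Step 3: Global level = 18 is unchanged. result = 61 + 111 + 18 = 190

The answer is 190.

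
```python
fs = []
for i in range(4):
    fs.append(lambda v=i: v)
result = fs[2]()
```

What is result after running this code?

Step 1: Default argument v=i captures i's value at each iteration.
Step 2: fs[2] captured v = 2 when i was 2.
Step 3: result = 2

The answer is 2.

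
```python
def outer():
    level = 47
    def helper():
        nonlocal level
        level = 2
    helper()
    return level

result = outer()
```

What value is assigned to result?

Step 1: outer() sets level = 47.
Step 2: helper() uses nonlocal to reassign level = 2.
Step 3: result = 2

The answer is 2.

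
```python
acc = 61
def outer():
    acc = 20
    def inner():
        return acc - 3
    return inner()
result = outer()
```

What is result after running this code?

Step 1: outer() shadows global acc with acc = 20.
Step 2: inner() finds acc = 20 in enclosing scope, computes 20 - 3 = 17.
Step 3: result = 17

The answer is 17.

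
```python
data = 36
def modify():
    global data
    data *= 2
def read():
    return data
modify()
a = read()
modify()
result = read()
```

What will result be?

Step 1: data = 36.
Step 2: First modify(): data = 36 * 2 = 72.
Step 3: Second modify(): data = 72 * 2 = 144.
Step 4: read() returns 144

The answer is 144.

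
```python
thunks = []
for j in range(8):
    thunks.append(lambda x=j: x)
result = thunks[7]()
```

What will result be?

Step 1: Default argument x=j captures j's value at each iteration.
Step 2: thunks[7] captured x = 7 when j was 7.
Step 3: result = 7

The answer is 7.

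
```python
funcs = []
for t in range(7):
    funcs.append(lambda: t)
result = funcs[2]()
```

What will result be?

Step 1: The loop creates 7 lambdas, all referencing the same variable t.
Step 2: After the loop, t = 6 (final value).
Step 3: funcs[2]() looks up t at call time and finds 6. This is the late binding gotcha. result = 6

The answer is 6.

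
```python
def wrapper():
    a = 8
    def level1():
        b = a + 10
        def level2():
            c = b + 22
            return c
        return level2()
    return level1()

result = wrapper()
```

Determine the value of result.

Step 1: a = 8. b = a + 10 = 18.
Step 2: c = b + 22 = 18 + 22 = 40.
Step 3: result = 40

The answer is 40.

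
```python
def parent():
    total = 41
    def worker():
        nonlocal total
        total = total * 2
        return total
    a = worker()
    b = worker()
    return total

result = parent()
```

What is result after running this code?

Step 1: total starts at 41.
Step 2: First worker(): total = 41 * 2 = 82.
Step 3: Second worker(): total = 82 * 2 = 164.
Step 4: result = 164

The answer is 164.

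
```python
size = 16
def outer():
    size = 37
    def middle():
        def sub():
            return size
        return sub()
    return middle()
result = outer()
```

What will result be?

Step 1: outer() defines size = 37. middle() and sub() have no local size.
Step 2: sub() checks local (none), enclosing middle() (none), enclosing outer() and finds size = 37.
Step 3: result = 37

The answer is 37.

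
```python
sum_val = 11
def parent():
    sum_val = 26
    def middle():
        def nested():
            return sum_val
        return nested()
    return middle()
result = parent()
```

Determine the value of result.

Step 1: parent() defines sum_val = 26. middle() and nested() have no local sum_val.
Step 2: nested() checks local (none), enclosing middle() (none), enclosing parent() and finds sum_val = 26.
Step 3: result = 26

The answer is 26.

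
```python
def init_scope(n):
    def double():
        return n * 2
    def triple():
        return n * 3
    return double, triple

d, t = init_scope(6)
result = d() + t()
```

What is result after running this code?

Step 1: Both closures capture the same n = 6.
Step 2: d() = 6 * 2 = 12, t() = 6 * 3 = 18.
Step 3: result = 12 + 18 = 30

The answer is 30.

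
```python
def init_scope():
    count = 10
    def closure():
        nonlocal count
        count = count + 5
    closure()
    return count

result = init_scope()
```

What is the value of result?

Step 1: init_scope() sets count = 10.
Step 2: closure() uses nonlocal to modify count in init_scope's scope: count = 10 + 5 = 15.
Step 3: init_scope() returns the modified count = 15

The answer is 15.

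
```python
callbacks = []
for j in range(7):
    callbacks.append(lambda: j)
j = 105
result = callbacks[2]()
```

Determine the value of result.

Step 1: Lambdas capture the variable j by reference, not by value.
Step 2: After the loop, j is reassigned to 105.
Step 3: callbacks[2]() looks up the current j = 105. result = 105

The answer is 105.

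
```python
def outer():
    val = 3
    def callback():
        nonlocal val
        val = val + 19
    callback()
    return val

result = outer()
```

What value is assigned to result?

Step 1: outer() sets val = 3.
Step 2: callback() uses nonlocal to modify val in outer's scope: val = 3 + 19 = 22.
Step 3: outer() returns the modified val = 22

The answer is 22.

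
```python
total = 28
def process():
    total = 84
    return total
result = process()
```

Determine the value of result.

Step 1: Global total = 28.
Step 2: process() creates local total = 84, shadowing the global.
Step 3: Returns local total = 84. result = 84

The answer is 84.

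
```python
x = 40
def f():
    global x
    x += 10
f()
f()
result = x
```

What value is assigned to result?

Step 1: x = 40.
Step 2: First f(): x = 40 + 10 = 50.
Step 3: Second f(): x = 50 + 10 = 60. result = 60

The answer is 60.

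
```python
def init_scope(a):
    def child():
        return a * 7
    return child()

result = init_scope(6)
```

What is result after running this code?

Step 1: init_scope(6) binds parameter a = 6.
Step 2: child() accesses a = 6 from enclosing scope.
Step 3: result = 6 * 7 = 42

The answer is 42.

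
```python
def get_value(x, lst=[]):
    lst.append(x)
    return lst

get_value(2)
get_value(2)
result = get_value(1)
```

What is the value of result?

Step 1: Mutable default argument gotcha! The list [] is created once.
Step 2: Each call appends to the SAME list: [2], [2, 2], [2, 2, 1].
Step 3: result = [2, 2, 1]

The answer is [2, 2, 1].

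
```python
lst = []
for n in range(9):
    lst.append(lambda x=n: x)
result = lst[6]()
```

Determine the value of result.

Step 1: Default argument x=n captures n's value at each iteration.
Step 2: lst[6] captured x = 6 when n was 6.
Step 3: result = 6

The answer is 6.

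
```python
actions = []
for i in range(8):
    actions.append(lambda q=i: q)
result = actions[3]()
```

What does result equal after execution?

Step 1: Default argument q=i captures i's value at each iteration.
Step 2: actions[3] captured q = 3 when i was 3.
Step 3: result = 3

The answer is 3.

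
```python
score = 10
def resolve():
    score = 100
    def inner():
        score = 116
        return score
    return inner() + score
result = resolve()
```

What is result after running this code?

Step 1: resolve() has local score = 100. inner() has local score = 116.
Step 2: inner() returns its local score = 116.
Step 3: resolve() returns 116 + its own score (100) = 216

The answer is 216.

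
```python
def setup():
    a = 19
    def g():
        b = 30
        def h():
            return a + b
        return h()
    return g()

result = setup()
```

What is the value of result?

Step 1: setup() defines a = 19. g() defines b = 30.
Step 2: h() accesses both from enclosing scopes: a = 19, b = 30.
Step 3: result = 19 + 30 = 49

The answer is 49.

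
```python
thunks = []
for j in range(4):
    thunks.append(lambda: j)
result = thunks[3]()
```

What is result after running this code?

Step 1: The loop creates 4 lambdas, all referencing the same variable j.
Step 2: After the loop, j = 3 (final value).
Step 3: thunks[3]() looks up j at call time and finds 3. This is the late binding gotcha. result = 3

The answer is 3.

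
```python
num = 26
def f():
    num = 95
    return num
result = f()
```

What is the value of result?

Step 1: Global num = 26.
Step 2: f() creates local num = 95, shadowing the global.
Step 3: Returns local num = 95. result = 95

The answer is 95.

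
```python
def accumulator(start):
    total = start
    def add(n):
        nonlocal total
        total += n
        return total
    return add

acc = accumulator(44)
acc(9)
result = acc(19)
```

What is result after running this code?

Step 1: accumulator(44) creates closure with total = 44.
Step 2: First acc(9): total = 44 + 9 = 53.
Step 3: Second acc(19): total = 53 + 19 = 72. result = 72

The answer is 72.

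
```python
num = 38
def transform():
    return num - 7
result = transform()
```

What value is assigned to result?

Step 1: num = 38 is defined globally.
Step 2: transform() looks up num from global scope = 38, then computes 38 - 7 = 31.
Step 3: result = 31

The answer is 31.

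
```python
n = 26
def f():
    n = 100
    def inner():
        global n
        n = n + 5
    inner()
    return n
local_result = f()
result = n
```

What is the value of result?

Step 1: Global n = 26. f() creates local n = 100.
Step 2: inner() declares global n and adds 5: global n = 26 + 5 = 31.
Step 3: f() returns its local n = 100 (unaffected by inner).
Step 4: result = global n = 31

The answer is 31.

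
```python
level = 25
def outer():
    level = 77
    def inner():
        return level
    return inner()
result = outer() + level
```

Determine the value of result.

Step 1: Global level = 25. outer() shadows with level = 77.
Step 2: inner() returns enclosing level = 77. outer() = 77.
Step 3: result = 77 + global level (25) = 102

The answer is 102.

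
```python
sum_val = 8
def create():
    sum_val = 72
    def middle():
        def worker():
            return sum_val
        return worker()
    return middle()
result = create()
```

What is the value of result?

Step 1: create() defines sum_val = 72. middle() and worker() have no local sum_val.
Step 2: worker() checks local (none), enclosing middle() (none), enclosing create() and finds sum_val = 72.
Step 3: result = 72

The answer is 72.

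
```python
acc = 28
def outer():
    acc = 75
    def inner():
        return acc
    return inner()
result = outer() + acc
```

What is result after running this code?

Step 1: Global acc = 28. outer() shadows with acc = 75.
Step 2: inner() returns enclosing acc = 75. outer() = 75.
Step 3: result = 75 + global acc (28) = 103

The answer is 103.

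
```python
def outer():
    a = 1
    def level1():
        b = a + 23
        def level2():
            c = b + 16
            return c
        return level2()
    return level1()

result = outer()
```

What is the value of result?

Step 1: a = 1. b = a + 23 = 24.
Step 2: c = b + 16 = 24 + 16 = 40.
Step 3: result = 40

The answer is 40.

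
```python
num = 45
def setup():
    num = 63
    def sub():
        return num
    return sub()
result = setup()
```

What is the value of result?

Step 1: num = 45 globally, but setup() defines num = 63 locally.
Step 2: sub() looks up num. Not in local scope, so checks enclosing scope (setup) and finds num = 63.
Step 3: result = 63

The answer is 63.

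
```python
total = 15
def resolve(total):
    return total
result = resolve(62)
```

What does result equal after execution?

Step 1: Global total = 15.
Step 2: resolve(62) takes parameter total = 62, which shadows the global.
Step 3: result = 62

The answer is 62.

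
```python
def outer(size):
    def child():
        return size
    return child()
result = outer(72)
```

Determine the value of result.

Step 1: outer(72) binds parameter size = 72.
Step 2: child() looks up size in enclosing scope and finds the parameter size = 72.
Step 3: result = 72

The answer is 72.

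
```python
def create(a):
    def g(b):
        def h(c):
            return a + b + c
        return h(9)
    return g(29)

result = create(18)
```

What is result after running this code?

Step 1: a = 18, b = 29, c = 9 across three nested scopes.
Step 2: h() accesses all three via LEGB rule.
Step 3: result = 18 + 29 + 9 = 56

The answer is 56.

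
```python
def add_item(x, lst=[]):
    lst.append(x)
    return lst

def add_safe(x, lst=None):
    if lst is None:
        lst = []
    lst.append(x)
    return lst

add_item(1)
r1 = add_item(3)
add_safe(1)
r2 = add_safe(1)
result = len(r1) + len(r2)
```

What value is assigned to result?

Step 1: add_item shares mutable default: after 2 calls, lst = [1, 3], len = 2.
Step 2: add_safe creates fresh list each time: r2 = [1], len = 1.
Step 3: result = 2 + 1 = 3

The answer is 3.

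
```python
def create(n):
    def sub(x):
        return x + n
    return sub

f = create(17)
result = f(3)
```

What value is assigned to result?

Step 1: create(17) creates a closure that captures n = 17.
Step 2: f(3) calls the closure with x = 3, returning 3 + 17 = 20.
Step 3: result = 20

The answer is 20.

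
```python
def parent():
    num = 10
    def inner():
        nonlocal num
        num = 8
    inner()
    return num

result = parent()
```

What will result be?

Step 1: parent() sets num = 10.
Step 2: inner() uses nonlocal to reassign num = 8.
Step 3: result = 8

The answer is 8.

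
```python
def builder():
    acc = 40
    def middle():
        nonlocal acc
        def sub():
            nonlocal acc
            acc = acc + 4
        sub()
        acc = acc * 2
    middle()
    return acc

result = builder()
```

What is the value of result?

Step 1: acc = 40.
Step 2: sub() adds 4: acc = 40 + 4 = 44.
Step 3: middle() doubles: acc = 44 * 2 = 88.
Step 4: result = 88

The answer is 88.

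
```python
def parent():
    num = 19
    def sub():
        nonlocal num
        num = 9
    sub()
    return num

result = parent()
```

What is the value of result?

Step 1: parent() sets num = 19.
Step 2: sub() uses nonlocal to reassign num = 9.
Step 3: result = 9

The answer is 9.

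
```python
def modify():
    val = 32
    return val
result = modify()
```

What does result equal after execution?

Step 1: modify() defines val = 32 in its local scope.
Step 2: return val finds the local variable val = 32.
Step 3: result = 32

The answer is 32.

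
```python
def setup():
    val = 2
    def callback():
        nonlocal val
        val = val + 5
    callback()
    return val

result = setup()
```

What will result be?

Step 1: setup() sets val = 2.
Step 2: callback() uses nonlocal to modify val in setup's scope: val = 2 + 5 = 7.
Step 3: setup() returns the modified val = 7

The answer is 7.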